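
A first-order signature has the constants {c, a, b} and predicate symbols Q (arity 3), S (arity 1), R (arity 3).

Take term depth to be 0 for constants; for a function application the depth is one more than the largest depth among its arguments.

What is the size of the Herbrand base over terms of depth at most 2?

57

First count ground terms of depth ≤ 2.
With no function symbols every ground term is a constant, so there are exactly 3 ground terms at every depth bound.
N_0 = 3
N_1 = 3
N_2 = 3
Explicitly: c, a, b.
So |H| = 3.
Ground atoms are formed by filling each argument slot of a predicate with a term from H, so an r-ary predicate gives |H|^r atoms:
  Q: 3^3 = 27;  S: 3;  R: 3^3 = 27
Total ground atoms: 27 + 3 + 27 = 57.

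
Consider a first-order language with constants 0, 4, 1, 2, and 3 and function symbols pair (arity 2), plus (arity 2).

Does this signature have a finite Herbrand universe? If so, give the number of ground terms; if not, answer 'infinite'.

The signature has at least one function symbol (pair, arity 2) and at least one constant (0).
Iterating pair gives infinitely many distinct ground terms: 0, pair(0, 0), pair(pair(0, 0), pair(0, 0)), ...
So the Herbrand universe is infinite.

infinite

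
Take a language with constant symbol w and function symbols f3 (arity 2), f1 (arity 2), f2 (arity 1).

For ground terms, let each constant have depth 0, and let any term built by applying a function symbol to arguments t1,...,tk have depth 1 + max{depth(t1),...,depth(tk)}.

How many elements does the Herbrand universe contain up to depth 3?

Let N_k count ground terms of depth at most k. Each non-constant term of depth ≤ k is some function symbol applied to depth-≤(k−1) arguments, giving N_k = 1 + N_{k-1}^2 + N_{k-1}^2 + N_{k-1}.
N_0 = 1
N_1 = 1 + 1^2 + 1^2 + 1 = 4
N_2 = 1 + 4^2 + 4^2 + 4 = 37
N_3 = 1 + 37^2 + 37^2 + 37 = 2776

2776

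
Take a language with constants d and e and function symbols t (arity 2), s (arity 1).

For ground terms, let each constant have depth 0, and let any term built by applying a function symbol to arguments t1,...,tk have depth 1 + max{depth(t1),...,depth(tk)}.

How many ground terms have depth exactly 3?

Let N_k = |{terms of depth ≤ k}|. Then N_0 = 2 and N_k = 2 + N_{k-1}^2 + N_{k-1} for k ≥ 1 (one summand per function symbol, arity giving the exponent).
N_0 = 2
N_1 = 2 + 2^2 + 2 = 8
N_2 = 2 + 8^2 + 8 = 74
N_3 = 2 + 74^2 + 74 = 5552
Terms of depth exactly 3: N_3 − N_2 = 5552 − 74 = 5478.

5478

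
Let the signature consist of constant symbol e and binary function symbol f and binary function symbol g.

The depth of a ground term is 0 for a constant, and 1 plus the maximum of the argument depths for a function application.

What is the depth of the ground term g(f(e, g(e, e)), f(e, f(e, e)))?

depth(g(e, e)) = 1 + max(0, 0) = 1
depth(f(e, g(e, e))) = 1 + max(0, 1) = 2
depth(f(e, e)) = 1 + max(0, 0) = 1
depth(f(e, f(e, e))) = 1 + max(0, 1) = 2
depth(g(f(e, g(e, e)), f(e, f(e, e)))) = 1 + max(2, 2) = 3

3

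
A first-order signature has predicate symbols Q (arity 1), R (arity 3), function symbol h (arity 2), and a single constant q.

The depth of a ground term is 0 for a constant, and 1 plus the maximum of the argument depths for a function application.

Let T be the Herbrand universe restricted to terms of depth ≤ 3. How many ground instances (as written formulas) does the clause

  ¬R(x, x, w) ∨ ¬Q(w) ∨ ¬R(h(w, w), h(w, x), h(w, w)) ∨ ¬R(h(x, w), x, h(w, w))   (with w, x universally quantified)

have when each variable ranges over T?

Ground terms of depth ≤ 3:
  Let N_k = |{terms of depth ≤ k}|. Then N_0 = 1 and N_k = 1 + N_{k-1}^2 for k ≥ 1 (one summand per function symbol, arity giving the exponent).
  N_0 = 1
  N_1 = 1 + 1^2 = 2
  N_2 = 1 + 2^2 = 5
  N_3 = 1 + 5^2 = 26
So there are 26 ground terms available for substitution.
The clause has 2 distinct variables (w, x), each appearing in the body. In the free term algebra distinct substitutions yield syntactically distinct ground instances.
Number of ground instances = 26^2 = 676.

676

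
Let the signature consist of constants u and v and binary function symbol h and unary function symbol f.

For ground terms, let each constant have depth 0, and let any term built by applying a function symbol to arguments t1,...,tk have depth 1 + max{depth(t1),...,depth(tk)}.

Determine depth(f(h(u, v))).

2

depth(h(u, v)) = 1 + max(0, 0) = 1
depth(f(h(u, v))) = 1 + depth(h(u, v)) = 1 + 1 = 2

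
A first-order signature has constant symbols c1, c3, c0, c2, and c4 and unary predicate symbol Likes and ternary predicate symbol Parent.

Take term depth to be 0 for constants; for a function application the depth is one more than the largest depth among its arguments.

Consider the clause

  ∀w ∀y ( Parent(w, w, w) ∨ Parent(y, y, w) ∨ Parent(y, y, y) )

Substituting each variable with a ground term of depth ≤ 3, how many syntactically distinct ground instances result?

25

Ground terms of depth ≤ 3:
  With no function symbols every ground term is a constant, so there are exactly 5 ground terms at every depth bound.
  N_0 = 5
  N_1 = 5
  N_2 = 5
  N_3 = 5
  Explicitly: c1, c3, c0, c2, c4.
So there are 5 ground terms available for substitution.
There are 2 variables to instantiate (w, y), each occurring in at least one literal, so different choices give different ground instances.
Number of ground instances = 5^2 = 25.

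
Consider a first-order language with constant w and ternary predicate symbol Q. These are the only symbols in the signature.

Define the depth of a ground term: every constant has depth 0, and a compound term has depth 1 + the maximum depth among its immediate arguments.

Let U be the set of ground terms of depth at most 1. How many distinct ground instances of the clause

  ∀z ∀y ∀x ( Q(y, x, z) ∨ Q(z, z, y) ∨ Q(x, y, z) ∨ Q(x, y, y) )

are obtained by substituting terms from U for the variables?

Ground terms of depth ≤ 1:
  With no function symbols every ground term is a constant, so there is exactly 1 ground term at every depth bound.
  N_0 = 1
  N_1 = 1
So there is exactly 1 ground term available for substitution.
The clause has 3 distinct variables (z, y, x), each appearing in the body. In the free term algebra distinct substitutions yield syntactically distinct ground instances.
Number of ground instances = 1^3 = 1.

1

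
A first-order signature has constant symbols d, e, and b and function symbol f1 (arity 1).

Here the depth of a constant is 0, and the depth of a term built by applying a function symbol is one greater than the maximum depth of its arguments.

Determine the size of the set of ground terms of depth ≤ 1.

6

Write N_k for the number of ground terms of depth ≤ k. A term of depth ≤ k is either a constant or a function symbol applied to arguments of depth ≤ k−1, so N_k = 3 + N_{k-1}.
N_0 = 3
N_1 = 3 + 3 = 6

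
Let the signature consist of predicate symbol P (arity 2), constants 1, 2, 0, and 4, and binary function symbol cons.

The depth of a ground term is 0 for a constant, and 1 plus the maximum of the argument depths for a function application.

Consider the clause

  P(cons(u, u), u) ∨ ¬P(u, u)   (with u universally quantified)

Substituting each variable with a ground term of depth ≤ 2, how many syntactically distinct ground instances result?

Ground terms of depth ≤ 2:
  Let N_k count ground terms of depth at most k. Each non-constant term of depth ≤ k is some function symbol applied to depth-≤(k−1) arguments, giving N_k = 4 + N_{k-1}^2.
  N_0 = 4
  N_1 = 4 + 4^2 = 20
  N_2 = 4 + 20^2 = 404
So there are 404 ground terms available for substitution.
The body mentions the single quantified variable u; since ground terms form a free algebra, no two substitutions collapse to the same formula.
Number of ground instances = 404.

404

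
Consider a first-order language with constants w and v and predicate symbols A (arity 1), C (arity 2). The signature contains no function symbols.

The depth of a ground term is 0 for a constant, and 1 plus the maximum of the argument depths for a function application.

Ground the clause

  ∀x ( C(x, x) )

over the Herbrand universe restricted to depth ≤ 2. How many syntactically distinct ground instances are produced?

2

Ground terms of depth ≤ 2:
  With no function symbols every ground term is a constant, so there are exactly 2 ground terms at every depth bound.
  N_0 = 2
  N_1 = 2
  N_2 = 2
  Explicitly: w, v.
So there are 2 ground terms available for substitution.
The clause has 1 distinct variable (x), which appears in the body. In the free term algebra distinct substitutions yield syntactically distinct ground instances.
Number of ground instances = 2.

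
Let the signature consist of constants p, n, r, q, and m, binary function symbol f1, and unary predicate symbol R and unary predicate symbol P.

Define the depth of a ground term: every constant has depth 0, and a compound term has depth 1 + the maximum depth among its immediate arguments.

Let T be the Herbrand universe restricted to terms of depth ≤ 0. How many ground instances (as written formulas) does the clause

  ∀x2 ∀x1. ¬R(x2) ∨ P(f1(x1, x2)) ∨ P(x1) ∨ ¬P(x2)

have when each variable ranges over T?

Ground terms of depth ≤ 0:
  Let N_k count ground terms of depth at most k. Each non-constant term of depth ≤ k is some function symbol applied to depth-≤(k−1) arguments, giving N_k = 5 + N_{k-1}^2.
  N_0 = 5
So there are 5 ground terms available for substitution.
Each of x2, x1 ranges independently over the available ground terms, and distinct assignments produce distinct instances.
Number of ground instances = 5^2 = 25.

25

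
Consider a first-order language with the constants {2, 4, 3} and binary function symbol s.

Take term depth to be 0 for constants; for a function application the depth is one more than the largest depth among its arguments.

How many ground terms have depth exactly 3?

Let N_k count ground terms of depth at most k. Each non-constant term of depth ≤ k is some function symbol applied to depth-≤(k−1) arguments, giving N_k = 3 + N_{k-1}^2.
N_0 = 3
N_1 = 3 + 3^2 = 12
N_2 = 3 + 12^2 = 147
N_3 = 3 + 147^2 = 21612
Terms of depth exactly 3: N_3 − N_2 = 21612 − 147 = 21465.

21465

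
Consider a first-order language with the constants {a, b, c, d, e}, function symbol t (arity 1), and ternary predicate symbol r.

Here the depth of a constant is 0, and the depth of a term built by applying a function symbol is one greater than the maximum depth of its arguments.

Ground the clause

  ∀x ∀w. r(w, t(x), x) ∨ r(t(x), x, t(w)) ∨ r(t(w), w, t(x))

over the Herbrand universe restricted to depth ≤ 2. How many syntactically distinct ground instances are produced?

Ground terms of depth ≤ 2:
  Write N_k for the number of ground terms of depth ≤ k. A term of depth ≤ k is either a constant or a function symbol applied to arguments of depth ≤ k−1, so N_k = 5 + N_{k-1}.
  N_0 = 5
  N_1 = 5 + 5 = 10
  N_2 = 5 + 10 = 15
So there are 15 ground terms available for substitution.
The clause has 2 distinct variables (x, w), each appearing in the body. In the free term algebra distinct substitutions yield syntactically distinct ground instances.
Number of ground instances = 15^2 = 225.

225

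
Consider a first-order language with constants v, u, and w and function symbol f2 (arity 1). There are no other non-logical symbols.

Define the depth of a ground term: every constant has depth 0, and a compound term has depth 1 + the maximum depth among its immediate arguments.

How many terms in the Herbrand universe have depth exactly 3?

3

Let N_k = |{terms of depth ≤ k}|. Then N_0 = 3 and N_k = 3 + N_{k-1} for k ≥ 1 (one summand per function symbol, arity giving the exponent).
N_0 = 3
N_1 = 3 + 3 = 6
N_2 = 3 + 6 = 9
N_3 = 3 + 9 = 12
Terms of depth exactly 3: N_3 − N_2 = 12 − 9 = 3.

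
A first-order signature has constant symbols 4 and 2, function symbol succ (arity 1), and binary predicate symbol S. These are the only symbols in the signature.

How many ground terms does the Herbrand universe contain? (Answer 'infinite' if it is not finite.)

The signature has at least one function symbol (succ, arity 1) and at least one constant (4).
Iterating succ gives infinitely many distinct ground terms: 4, succ(4), succ(succ(4)), ...
So the Herbrand universe is infinite.

infinite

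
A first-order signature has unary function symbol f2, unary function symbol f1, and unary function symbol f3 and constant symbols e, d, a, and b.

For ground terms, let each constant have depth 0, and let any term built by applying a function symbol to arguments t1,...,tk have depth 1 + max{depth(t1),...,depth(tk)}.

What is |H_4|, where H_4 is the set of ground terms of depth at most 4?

Let N_k = |{terms of depth ≤ k}|. Then N_0 = 4 and N_k = 4 + N_{k-1} + N_{k-1} + N_{k-1} for k ≥ 1 (one summand per function symbol, arity giving the exponent).
N_0 = 4
N_1 = 4 + 4 + 4 + 4 = 16
N_2 = 4 + 16 + 16 + 16 = 52
N_3 = 4 + 52 + 52 + 52 = 160
N_4 = 4 + 160 + 160 + 160 = 484

484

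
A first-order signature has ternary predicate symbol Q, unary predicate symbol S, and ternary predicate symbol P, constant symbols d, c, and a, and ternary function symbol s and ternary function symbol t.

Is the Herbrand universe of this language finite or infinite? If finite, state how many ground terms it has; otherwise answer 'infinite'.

infinite

The signature has at least one function symbol (s, arity 3) and at least one constant (d).
Iterating s gives infinitely many distinct ground terms: d, s(d, d, d), s(s(d, d, d), s(d, d, d), s(d, d, d)), ...
So the Herbrand universe is infinite.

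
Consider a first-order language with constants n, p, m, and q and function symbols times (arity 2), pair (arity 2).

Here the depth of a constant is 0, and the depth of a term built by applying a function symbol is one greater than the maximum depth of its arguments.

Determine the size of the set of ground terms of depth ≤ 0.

Let N_k count ground terms of depth at most k. Each non-constant term of depth ≤ k is some function symbol applied to depth-≤(k−1) arguments, giving N_k = 4 + N_{k-1}^2 + N_{k-1}^2.
N_0 = 4
Explicitly: n, p, m, q.

4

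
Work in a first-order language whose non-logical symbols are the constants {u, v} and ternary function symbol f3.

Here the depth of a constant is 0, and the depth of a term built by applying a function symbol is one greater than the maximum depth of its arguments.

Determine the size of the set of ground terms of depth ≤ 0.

Count level by level. With function symbols f3/3, the terms of depth ≤ k are the 2 constants together with each function applied to depth-≤(k−1) tuples, so N_k = 2 + N_{k-1}^3.
N_0 = 2

2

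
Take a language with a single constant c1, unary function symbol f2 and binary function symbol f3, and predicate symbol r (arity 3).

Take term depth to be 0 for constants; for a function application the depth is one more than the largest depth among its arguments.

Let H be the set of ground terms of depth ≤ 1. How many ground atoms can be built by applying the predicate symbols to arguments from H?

27

First count ground terms of depth ≤ 1.
Let N_k count ground terms of depth at most k. Each non-constant term of depth ≤ k is some function symbol applied to depth-≤(k−1) arguments, giving N_k = 1 + N_{k-1} + N_{k-1}^2.
N_0 = 1
N_1 = 1 + 1 + 1^2 = 3
Explicitly: c1, f2(c1), f3(c1, c1).
So |H| = 3.
Each predicate of arity r yields |H|^r ground atoms (one per choice of an r-tuple from H):
  r: 3^3 = 27
Total ground atoms: 27.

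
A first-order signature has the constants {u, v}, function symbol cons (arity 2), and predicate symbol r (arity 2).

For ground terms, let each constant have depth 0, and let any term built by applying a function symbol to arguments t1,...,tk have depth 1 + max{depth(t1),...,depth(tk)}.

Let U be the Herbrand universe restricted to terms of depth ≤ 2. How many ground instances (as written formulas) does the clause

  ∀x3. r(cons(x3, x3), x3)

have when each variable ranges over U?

Ground terms of depth ≤ 2:
  Write N_k for the number of ground terms of depth ≤ k. A term of depth ≤ k is either a constant or a function symbol applied to arguments of depth ≤ k−1, so N_k = 2 + N_{k-1}^2.
  N_0 = 2
  N_1 = 2 + 2^2 = 6
  N_2 = 2 + 6^2 = 38
So there are 38 ground terms available for substitution.
The variable x3 ranges independently over the available ground terms, and distinct assignments produce distinct instances.
Number of ground instances = 38.

38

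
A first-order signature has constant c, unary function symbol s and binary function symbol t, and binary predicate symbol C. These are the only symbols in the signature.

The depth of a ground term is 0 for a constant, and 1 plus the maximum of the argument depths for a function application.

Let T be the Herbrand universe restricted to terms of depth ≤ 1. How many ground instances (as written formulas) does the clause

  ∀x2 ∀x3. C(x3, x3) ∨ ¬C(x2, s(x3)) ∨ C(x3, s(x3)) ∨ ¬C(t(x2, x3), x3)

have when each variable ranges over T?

Ground terms of depth ≤ 1:
  Count level by level. With function symbols s/1, t/2, the terms of depth ≤ k are the 1 constant together with each function applied to depth-≤(k−1) tuples, so N_k = 1 + N_{k-1} + N_{k-1}^2.
  N_0 = 1
  N_1 = 1 + 1 + 1^2 = 3
So there are 3 ground terms available for substitution.
There are 2 variables to instantiate (x2, x3), each occurring in at least one literal, so different choices give different ground instances.
Number of ground instances = 3^2 = 9.

9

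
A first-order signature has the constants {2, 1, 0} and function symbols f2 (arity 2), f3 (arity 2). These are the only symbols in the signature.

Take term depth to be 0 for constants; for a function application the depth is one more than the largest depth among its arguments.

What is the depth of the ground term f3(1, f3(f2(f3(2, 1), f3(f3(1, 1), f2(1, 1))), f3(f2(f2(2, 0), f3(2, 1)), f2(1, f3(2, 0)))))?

5

depth(f3(2, 1)) = 1 + max(0, 0) = 1
depth(f3(1, 1)) = 1 + max(0, 0) = 1
depth(f2(1, 1)) = 1 + max(0, 0) = 1
depth(f3(f3(1, 1), f2(1, 1))) = 1 + max(1, 1) = 2
depth(f2(f3(2, 1), f3(f3(1, 1), f2(1, 1)))) = 1 + max(1, 2) = 3
depth(f2(2, 0)) = 1 + max(0, 0) = 1
depth(f2(f2(2, 0), f3(2, 1))) = 1 + max(1, 1) = 2
depth(f3(2, 0)) = 1 + max(0, 0) = 1
depth(f2(1, f3(2, 0))) = 1 + max(0, 1) = 2
depth(f3(f2(f2(2, 0), f3(2, 1)), f2(1, f3(2, 0)))) = 1 + max(2, 2) = 3
depth(f3(f2(f3(2, 1), f3(f3(1, 1), f2(1, 1))), f3(f2(f2(2, 0), f3(2, 1)), f2(1, f3(2, 0))))) = 1 + max(3, 3) = 4
depth(f3(1, f3(f2(f3(2, 1), f3(f3(1, 1), f2(1, 1))), f3(f2(f2(2, 0), f3(2, 1)), f2(1, f3(2, 0)))))) = 1 + max(0, 4) = 5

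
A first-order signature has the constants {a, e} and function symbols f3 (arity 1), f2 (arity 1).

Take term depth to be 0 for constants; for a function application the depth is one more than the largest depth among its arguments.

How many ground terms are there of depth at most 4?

If N_k denotes the number of depth-≤k ground terms, the 2 constants give N_0 = 2, and each function symbol of arity r contributes N_{k-1}^r new terms at level k: N_k = 2 + N_{k-1} + N_{k-1}.
N_0 = 2
N_1 = 2 + 2 + 2 = 6
N_2 = 2 + 6 + 6 = 14
N_3 = 2 + 14 + 14 = 30
N_4 = 2 + 30 + 30 = 62

62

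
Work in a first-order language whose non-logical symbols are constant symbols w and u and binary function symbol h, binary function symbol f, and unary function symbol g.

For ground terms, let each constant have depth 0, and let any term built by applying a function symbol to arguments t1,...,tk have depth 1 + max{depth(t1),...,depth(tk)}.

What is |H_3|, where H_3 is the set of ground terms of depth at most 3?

182712

If N_k denotes the number of depth-≤k ground terms, the 2 constants give N_0 = 2, and each function symbol of arity r contributes N_{k-1}^r new terms at level k: N_k = 2 + N_{k-1}^2 + N_{k-1}^2 + N_{k-1}.
N_0 = 2
N_1 = 2 + 2^2 + 2^2 + 2 = 12
N_2 = 2 + 12^2 + 12^2 + 12 = 302
N_3 = 2 + 302^2 + 302^2 + 302 = 182712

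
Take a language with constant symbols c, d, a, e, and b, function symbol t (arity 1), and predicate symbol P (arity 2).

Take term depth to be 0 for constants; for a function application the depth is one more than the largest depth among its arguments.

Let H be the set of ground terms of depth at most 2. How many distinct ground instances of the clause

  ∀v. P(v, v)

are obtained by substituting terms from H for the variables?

Ground terms of depth ≤ 2:
  Let N_k = |{terms of depth ≤ k}|. Then N_0 = 5 and N_k = 5 + N_{k-1} for k ≥ 1 (one summand per function symbol, arity giving the exponent).
  N_0 = 5
  N_1 = 5 + 5 = 10
  N_2 = 5 + 10 = 15
So there are 15 ground terms available for substitution.
The clause has 1 distinct variable (v), which appears in the body. In the free term algebra distinct substitutions yield syntactically distinct ground instances.
Number of ground instances = 15.

15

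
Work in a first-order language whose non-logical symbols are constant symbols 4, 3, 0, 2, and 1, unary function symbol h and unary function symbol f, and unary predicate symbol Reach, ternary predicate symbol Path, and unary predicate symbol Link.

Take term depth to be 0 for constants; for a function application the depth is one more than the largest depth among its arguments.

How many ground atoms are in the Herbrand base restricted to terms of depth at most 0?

First count ground terms of depth ≤ 0.
Let N_k count ground terms of depth at most k. Each non-constant term of depth ≤ k is some function symbol applied to depth-≤(k−1) arguments, giving N_k = 5 + N_{k-1} + N_{k-1}.
N_0 = 5
Explicitly: 4, 3, 0, 2, 1.
So |H| = 5.
Ground atoms are formed by filling each argument slot of a predicate with a term from H, so an r-ary predicate gives |H|^r atoms:
  Reach: 5;  Path: 5^3 = 125;  Link: 5
Total ground atoms: 5 + 125 + 5 = 135.

135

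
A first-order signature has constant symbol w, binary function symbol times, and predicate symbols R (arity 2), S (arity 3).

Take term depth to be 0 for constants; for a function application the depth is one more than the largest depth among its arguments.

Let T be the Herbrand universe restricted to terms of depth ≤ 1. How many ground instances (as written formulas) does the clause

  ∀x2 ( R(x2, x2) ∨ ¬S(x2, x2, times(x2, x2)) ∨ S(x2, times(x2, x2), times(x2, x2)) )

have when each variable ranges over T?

Ground terms of depth ≤ 1:
  Let N_k count ground terms of depth at most k. Each non-constant term of depth ≤ k is some function symbol applied to depth-≤(k−1) arguments, giving N_k = 1 + N_{k-1}^2.
  N_0 = 1
  N_1 = 1 + 1^2 = 2
  Explicitly: w, times(w, w).
So there are 2 ground terms available for substitution.
The clause has 1 distinct variable (x2), which appears in the body. In the free term algebra distinct substitutions yield syntactically distinct ground instances.
Number of ground instances = 2.

2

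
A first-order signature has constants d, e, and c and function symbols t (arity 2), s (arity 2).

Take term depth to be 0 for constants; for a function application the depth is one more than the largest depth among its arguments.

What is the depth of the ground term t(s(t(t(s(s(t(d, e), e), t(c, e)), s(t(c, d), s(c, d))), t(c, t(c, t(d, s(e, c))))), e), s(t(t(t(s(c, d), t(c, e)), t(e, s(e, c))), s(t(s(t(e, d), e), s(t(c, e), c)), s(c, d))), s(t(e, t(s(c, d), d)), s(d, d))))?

7

depth(t(d, e)) = 1 + max(0, 0) = 1
depth(s(t(d, e), e)) = 1 + max(1, 0) = 2
depth(t(c, e)) = 1 + max(0, 0) = 1
depth(s(s(t(d, e), e), t(c, e))) = 1 + max(2, 1) = 3
depth(t(c, d)) = 1 + max(0, 0) = 1
depth(s(c, d)) = 1 + max(0, 0) = 1
depth(s(t(c, d), s(c, d))) = 1 + max(1, 1) = 2
depth(t(s(s(t(d, e), e), t(c, e)), s(t(c, d), s(c, d)))) = 1 + max(3, 2) = 4
depth(s(e, c)) = 1 + max(0, 0) = 1
depth(t(d, s(e, c))) = 1 + max(0, 1) = 2
depth(t(c, t(d, s(e, c)))) = 1 + max(0, 2) = 3
depth(t(c, t(c, t(d, s(e, c))))) = 1 + max(0, 3) = 4
depth(t(t(s(s(t(d, e), e), t(c, e)), s(t(c, d), s(c, d))), t(c, t(c, t(d, s(e, c)))))) = 1 + max(4, 4) = 5
depth(s(t(t(s(s(t(d, e), e), t(c, e)), s(t(c, d), s(c, d))), t(c, t(c, t(d, s(e, c))))), e)) = 1 + max(5, 0) = 6
depth(t(s(c, d), t(c, e))) = 1 + max(1, 1) = 2
depth(t(e, s(e, c))) = 1 + max(0, 1) = 2
depth(t(t(s(c, d), t(c, e)), t(e, s(e, c)))) = 1 + max(2, 2) = 3
depth(t(e, d)) = 1 + max(0, 0) = 1
depth(s(t(e, d), e)) = 1 + max(1, 0) = 2
depth(s(t(c, e), c)) = 1 + max(1, 0) = 2
depth(t(s(t(e, d), e), s(t(c, e), c))) = 1 + max(2, 2) = 3
depth(s(t(s(t(e, d), e), s(t(c, e), c)), s(c, d))) = 1 + max(3, 1) = 4
depth(t(t(t(s(c, d), t(c, e)), t(e, s(e, c))), s(t(s(t(e, d), e), s(t(c, e), c)), s(c, d)))) = 1 + max(3, 4) = 5
depth(t(s(c, d), d)) = 1 + max(1, 0) = 2
depth(t(e, t(s(c, d), d))) = 1 + max(0, 2) = 3
depth(s(d, d)) = 1 + max(0, 0) = 1
depth(s(t(e, t(s(c, d), d)), s(d, d))) = 1 + max(3, 1) = 4
depth(s(t(t(t(s(c, d), t(c, e)), t(e, s(e, c))), s(t(s(t(e, d), e), s(t(c, e), c)), s(c, d))), s(t(e, t(s(c, d), d)), s(d, d)))) = 1 + max(5, 4) = 6
depth(t(s(t(t(s(s(t(d, e), e), t(c, e)), s(t(c, d), s(c, d))), t(c, t(c, t(d, s(e, c))))), e), s(t(t(t(s(c, d), t(c, e)), t(e, s(e, c))), s(t(s(t(e, d), e), s(t(c, e), c)), s(c, d))), s(t(e, t(s(c, d), d)), s(d, d))))) = 1 + max(6, 6) = 7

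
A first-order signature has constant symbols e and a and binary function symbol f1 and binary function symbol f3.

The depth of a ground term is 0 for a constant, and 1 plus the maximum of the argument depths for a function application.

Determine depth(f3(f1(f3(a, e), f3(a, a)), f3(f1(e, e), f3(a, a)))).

3

depth(f3(a, e)) = 1 + max(0, 0) = 1
depth(f3(a, a)) = 1 + max(0, 0) = 1
depth(f1(f3(a, e), f3(a, a))) = 1 + max(1, 1) = 2
depth(f1(e, e)) = 1 + max(0, 0) = 1
depth(f3(f1(e, e), f3(a, a))) = 1 + max(1, 1) = 2
depth(f3(f1(f3(a, e), f3(a, a)), f3(f1(e, e), f3(a, a)))) = 1 + max(2, 2) = 3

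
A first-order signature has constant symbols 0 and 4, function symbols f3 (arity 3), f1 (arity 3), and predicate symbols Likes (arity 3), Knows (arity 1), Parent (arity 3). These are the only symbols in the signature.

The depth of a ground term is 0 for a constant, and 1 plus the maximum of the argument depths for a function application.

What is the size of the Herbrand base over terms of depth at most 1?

11682

First count ground terms of depth ≤ 1.
Write N_k for the number of ground terms of depth ≤ k. A term of depth ≤ k is either a constant or a function symbol applied to arguments of depth ≤ k−1, so N_k = 2 + N_{k-1}^3 + N_{k-1}^3.
N_0 = 2
N_1 = 2 + 2^3 + 2^3 = 18
So |H| = 18.
Ground atoms are formed by filling each argument slot of a predicate with a term from H, so an r-ary predicate gives |H|^r atoms:
  Likes: 18^3 = 5832;  Knows: 18;  Parent: 18^3 = 5832
Total ground atoms: 5832 + 18 + 5832 = 11682.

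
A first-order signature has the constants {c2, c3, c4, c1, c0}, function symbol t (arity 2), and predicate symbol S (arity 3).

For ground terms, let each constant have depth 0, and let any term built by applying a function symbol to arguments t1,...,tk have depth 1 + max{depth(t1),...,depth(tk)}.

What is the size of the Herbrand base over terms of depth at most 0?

125

First count ground terms of depth ≤ 0.
If N_k denotes the number of depth-≤k ground terms, the 5 constants give N_0 = 5, and each function symbol of arity r contributes N_{k-1}^r new terms at level k: N_k = 5 + N_{k-1}^2.
N_0 = 5
So |H| = 5.
A ground atom is a predicate applied to a tuple of terms from H, so the count is the sum over predicates of |H|^arity:
  S: 5^3 = 125
Total ground atoms: 125.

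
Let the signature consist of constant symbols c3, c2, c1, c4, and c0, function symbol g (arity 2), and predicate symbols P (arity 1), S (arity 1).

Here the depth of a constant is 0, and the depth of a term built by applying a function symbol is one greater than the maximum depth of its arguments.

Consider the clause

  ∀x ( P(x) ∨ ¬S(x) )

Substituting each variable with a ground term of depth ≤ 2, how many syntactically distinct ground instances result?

905

Ground terms of depth ≤ 2:
  If N_k denotes the number of depth-≤k ground terms, the 5 constants give N_0 = 5, and each function symbol of arity r contributes N_{k-1}^r new terms at level k: N_k = 5 + N_{k-1}^2.
  N_0 = 5
  N_1 = 5 + 5^2 = 30
  N_2 = 5 + 30^2 = 905
So there are 905 ground terms available for substitution.
There is 1 variable to instantiate (x),  occurring in at least one literal, so different choices give different ground instances.
Number of ground instances = 905.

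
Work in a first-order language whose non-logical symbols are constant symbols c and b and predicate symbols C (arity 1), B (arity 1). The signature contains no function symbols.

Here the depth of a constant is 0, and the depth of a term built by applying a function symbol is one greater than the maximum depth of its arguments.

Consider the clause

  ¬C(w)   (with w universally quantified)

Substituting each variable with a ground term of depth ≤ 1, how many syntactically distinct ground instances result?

2

Ground terms of depth ≤ 1:
  With no function symbols every ground term is a constant, so there are exactly 2 ground terms at every depth bound.
  N_0 = 2
  N_1 = 2
  Explicitly: c, b.
So there are 2 ground terms available for substitution.
There is 1 variable to instantiate (w),  occurring in at least one literal, so different choices give different ground instances.
Number of ground instances = 2.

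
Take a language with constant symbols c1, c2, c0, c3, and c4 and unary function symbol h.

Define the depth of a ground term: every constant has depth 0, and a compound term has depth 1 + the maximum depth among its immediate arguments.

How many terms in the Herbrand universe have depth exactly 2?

Let N_k = |{terms of depth ≤ k}|. Then N_0 = 5 and N_k = 5 + N_{k-1} for k ≥ 1 (one summand per function symbol, arity giving the exponent).
N_0 = 5
N_1 = 5 + 5 = 10
N_2 = 5 + 10 = 15
Terms of depth exactly 2: N_2 − N_1 = 15 − 10 = 5.

5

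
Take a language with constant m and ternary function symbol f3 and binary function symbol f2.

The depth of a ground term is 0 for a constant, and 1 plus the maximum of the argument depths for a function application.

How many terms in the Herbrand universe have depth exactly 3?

51986

Let N_k count ground terms of depth at most k. Each non-constant term of depth ≤ k is some function symbol applied to depth-≤(k−1) arguments, giving N_k = 1 + N_{k-1}^3 + N_{k-1}^2.
N_0 = 1
N_1 = 1 + 1^3 + 1^2 = 3
N_2 = 1 + 3^3 + 3^2 = 37
N_3 = 1 + 37^3 + 37^2 = 52023
Terms of depth exactly 3: N_3 − N_2 = 52023 − 37 = 51986.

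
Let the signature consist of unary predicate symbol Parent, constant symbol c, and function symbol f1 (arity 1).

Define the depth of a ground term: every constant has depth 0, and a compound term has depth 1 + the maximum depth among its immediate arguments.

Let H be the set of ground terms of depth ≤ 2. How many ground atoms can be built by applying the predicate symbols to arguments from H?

First count ground terms of depth ≤ 2.
Let N_k count ground terms of depth at most k. Each non-constant term of depth ≤ k is some function symbol applied to depth-≤(k−1) arguments, giving N_k = 1 + N_{k-1}.
N_0 = 1
N_1 = 1 + 1 = 2
N_2 = 1 + 2 = 3
So |H| = 3.
A ground atom is a predicate applied to a tuple of terms from H, so the count is the sum over predicates of |H|^arity:
  Parent: 3
Total ground atoms: 3.

3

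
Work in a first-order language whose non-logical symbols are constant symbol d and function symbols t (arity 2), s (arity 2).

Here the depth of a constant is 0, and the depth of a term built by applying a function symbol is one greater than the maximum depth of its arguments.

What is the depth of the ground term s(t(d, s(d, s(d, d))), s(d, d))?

depth(s(d, d)) = 1 + max(0, 0) = 1
depth(s(d, s(d, d))) = 1 + max(0, 1) = 2
depth(t(d, s(d, s(d, d)))) = 1 + max(0, 2) = 3
depth(s(t(d, s(d, s(d, d))), s(d, d))) = 1 + max(3, 1) = 4

4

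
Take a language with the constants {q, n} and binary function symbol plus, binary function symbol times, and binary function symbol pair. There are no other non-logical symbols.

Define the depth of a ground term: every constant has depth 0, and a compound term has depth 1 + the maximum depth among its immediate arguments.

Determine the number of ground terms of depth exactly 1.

12

Count level by level. With function symbols plus/2, times/2, pair/2, the terms of depth ≤ k are the 2 constants together with each function applied to depth-≤(k−1) tuples, so N_k = 2 + N_{k-1}^2 + N_{k-1}^2 + N_{k-1}^2.
N_0 = 2
N_1 = 2 + 2^2 + 2^2 + 2^2 = 14
Terms of depth exactly 1: N_1 − N_0 = 14 − 2 = 12.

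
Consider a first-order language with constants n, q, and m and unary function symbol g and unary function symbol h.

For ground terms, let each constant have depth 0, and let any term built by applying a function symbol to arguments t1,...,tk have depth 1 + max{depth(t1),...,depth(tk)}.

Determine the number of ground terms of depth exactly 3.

Let N_k count ground terms of depth at most k. Each non-constant term of depth ≤ k is some function symbol applied to depth-≤(k−1) arguments, giving N_k = 3 + N_{k-1} + N_{k-1}.
N_0 = 3
N_1 = 3 + 3 + 3 = 9
N_2 = 3 + 9 + 9 = 21
N_3 = 3 + 21 + 21 = 45
Terms of depth exactly 3: N_3 − N_2 = 45 − 21 = 24.

24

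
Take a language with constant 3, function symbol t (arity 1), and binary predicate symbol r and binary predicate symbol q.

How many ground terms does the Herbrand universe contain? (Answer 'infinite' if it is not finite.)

The signature has at least one function symbol (t, arity 1) and at least one constant (3).
Iterating t gives infinitely many distinct ground terms: 3, t(3), t(t(3)), ...
So the Herbrand universe is infinite.

infinite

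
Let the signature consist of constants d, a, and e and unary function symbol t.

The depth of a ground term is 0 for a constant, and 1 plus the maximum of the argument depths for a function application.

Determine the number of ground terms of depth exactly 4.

3

Write N_k for the number of ground terms of depth ≤ k. A term of depth ≤ k is either a constant or a function symbol applied to arguments of depth ≤ k−1, so N_k = 3 + N_{k-1}.
N_0 = 3
N_1 = 3 + 3 = 6
N_2 = 3 + 6 = 9
N_3 = 3 + 9 = 12
N_4 = 3 + 12 = 15
Terms of depth exactly 4: N_4 − N_3 = 15 − 12 = 3.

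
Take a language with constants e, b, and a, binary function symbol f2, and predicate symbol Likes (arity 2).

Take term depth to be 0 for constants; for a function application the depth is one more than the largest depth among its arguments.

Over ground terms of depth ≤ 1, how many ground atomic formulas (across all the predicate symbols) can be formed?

144

First count ground terms of depth ≤ 1.
Let N_k count ground terms of depth at most k. Each non-constant term of depth ≤ k is some function symbol applied to depth-≤(k−1) arguments, giving N_k = 3 + N_{k-1}^2.
N_0 = 3
N_1 = 3 + 3^2 = 12
So |H| = 12.
A ground atom is a predicate applied to a tuple of terms from H, so the count is the sum over predicates of |H|^arity:
  Likes: 12^2 = 144
Total ground atoms: 144.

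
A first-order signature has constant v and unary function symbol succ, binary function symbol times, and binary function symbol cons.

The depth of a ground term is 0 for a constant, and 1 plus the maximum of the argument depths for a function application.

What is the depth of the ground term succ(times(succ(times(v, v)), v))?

4

depth(times(v, v)) = 1 + max(0, 0) = 1
depth(succ(times(v, v))) = 1 + depth(times(v, v)) = 1 + 1 = 2
depth(times(succ(times(v, v)), v)) = 1 + max(2, 0) = 3
depth(succ(times(succ(times(v, v)), v))) = 1 + depth(times(succ(times(v, v)), v)) = 1 + 3 = 4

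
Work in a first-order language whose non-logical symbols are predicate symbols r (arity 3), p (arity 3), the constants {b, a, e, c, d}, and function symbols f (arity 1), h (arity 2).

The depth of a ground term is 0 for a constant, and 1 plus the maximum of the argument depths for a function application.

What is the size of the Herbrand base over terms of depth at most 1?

85750

First count ground terms of depth ≤ 1.
Let N_k = |{terms of depth ≤ k}|. Then N_0 = 5 and N_k = 5 + N_{k-1} + N_{k-1}^2 for k ≥ 1 (one summand per function symbol, arity giving the exponent).
N_0 = 5
N_1 = 5 + 5 + 5^2 = 35
So |H| = 35.
Each predicate of arity r yields |H|^r ground atoms (one per choice of an r-tuple from H):
  r: 35^3 = 42875;  p: 35^3 = 42875
Total ground atoms: 42875 + 42875 = 85750.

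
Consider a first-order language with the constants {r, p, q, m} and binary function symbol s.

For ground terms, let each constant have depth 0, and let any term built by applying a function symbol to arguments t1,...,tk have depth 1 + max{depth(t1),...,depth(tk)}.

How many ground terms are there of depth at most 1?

Let N_k = |{terms of depth ≤ k}|. Then N_0 = 4 and N_k = 4 + N_{k-1}^2 for k ≥ 1 (one summand per function symbol, arity giving the exponent).
N_0 = 4
N_1 = 4 + 4^2 = 20

20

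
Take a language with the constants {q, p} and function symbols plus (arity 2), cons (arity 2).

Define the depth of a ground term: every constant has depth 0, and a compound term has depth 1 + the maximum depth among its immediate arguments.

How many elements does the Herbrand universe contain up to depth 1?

10

Count level by level. With function symbols plus/2, cons/2, the terms of depth ≤ k are the 2 constants together with each function applied to depth-≤(k−1) tuples, so N_k = 2 + N_{k-1}^2 + N_{k-1}^2.
N_0 = 2
N_1 = 2 + 2^2 + 2^2 = 10
Explicitly: q, p, plus(q, q), plus(q, p), plus(p, q), plus(p, p), cons(q, q), cons(q, p), cons(p, q), cons(p, p).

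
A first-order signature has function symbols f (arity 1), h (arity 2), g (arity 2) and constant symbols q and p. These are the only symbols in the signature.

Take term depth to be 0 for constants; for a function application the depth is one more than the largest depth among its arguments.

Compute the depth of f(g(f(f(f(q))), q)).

depth(f(q)) = 1 + depth(q) = 1 + 0 = 1
depth(f(f(q))) = 1 + depth(f(q)) = 1 + 1 = 2
depth(f(f(f(q)))) = 1 + depth(f(f(q))) = 1 + 2 = 3
depth(g(f(f(f(q))), q)) = 1 + max(3, 0) = 4
depth(f(g(f(f(f(q))), q))) = 1 + depth(g(f(f(f(q))), q)) = 1 + 4 = 5

5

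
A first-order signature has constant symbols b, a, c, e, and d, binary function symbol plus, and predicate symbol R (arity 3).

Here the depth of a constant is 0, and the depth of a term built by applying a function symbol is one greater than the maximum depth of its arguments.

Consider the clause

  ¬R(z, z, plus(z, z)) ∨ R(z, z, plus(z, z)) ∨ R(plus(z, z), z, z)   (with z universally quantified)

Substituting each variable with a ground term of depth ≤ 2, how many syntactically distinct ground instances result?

Ground terms of depth ≤ 2:
  Write N_k for the number of ground terms of depth ≤ k. A term of depth ≤ k is either a constant or a function symbol applied to arguments of depth ≤ k−1, so N_k = 5 + N_{k-1}^2.
  N_0 = 5
  N_1 = 5 + 5^2 = 30
  N_2 = 5 + 30^2 = 905
So there are 905 ground terms available for substitution.
There is 1 variable to instantiate (z),  occurring in at least one literal, so different choices give different ground instances.
Number of ground instances = 905.

905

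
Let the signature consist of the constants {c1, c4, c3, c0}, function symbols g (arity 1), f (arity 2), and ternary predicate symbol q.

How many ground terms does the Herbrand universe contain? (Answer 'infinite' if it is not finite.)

The signature has at least one function symbol (g, arity 1) and at least one constant (c1).
Iterating g gives infinitely many distinct ground terms: c1, g(c1), g(g(c1)), ...
So the Herbrand universe is infinite.

infinite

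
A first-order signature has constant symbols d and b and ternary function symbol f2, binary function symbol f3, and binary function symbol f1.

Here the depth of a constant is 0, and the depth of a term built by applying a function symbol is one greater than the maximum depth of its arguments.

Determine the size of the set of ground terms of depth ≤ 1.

Write N_k for the number of ground terms of depth ≤ k. A term of depth ≤ k is either a constant or a function symbol applied to arguments of depth ≤ k−1, so N_k = 2 + N_{k-1}^3 + N_{k-1}^2 + N_{k-1}^2.
N_0 = 2
N_1 = 2 + 2^3 + 2^2 + 2^2 = 18

18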